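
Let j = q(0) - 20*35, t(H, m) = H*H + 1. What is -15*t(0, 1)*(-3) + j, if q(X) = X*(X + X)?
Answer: -655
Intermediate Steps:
t(H, m) = 1 + H² (t(H, m) = H² + 1 = 1 + H²)
q(X) = 2*X² (q(X) = X*(2*X) = 2*X²)
j = -700 (j = 2*0² - 20*35 = 2*0 - 700 = 0 - 700 = -700)
-15*t(0, 1)*(-3) + j = -15*(1 + 0²)*(-3) - 700 = -15*(1 + 0)*(-3) - 700 = -15*1*(-3) - 700 = -15*(-3) - 700 = 45 - 700 = -655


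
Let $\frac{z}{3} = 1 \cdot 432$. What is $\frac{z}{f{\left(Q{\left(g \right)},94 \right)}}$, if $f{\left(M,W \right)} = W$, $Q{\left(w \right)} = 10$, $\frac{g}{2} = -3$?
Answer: $\frac{648}{47} \approx 13.787$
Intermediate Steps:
$g = -6$ ($g = 2 \left(-3\right) = -6$)
$z = 1296$ ($z = 3 \cdot 1 \cdot 432 = 3 \cdot 432 = 1296$)
$\frac{z}{f{\left(Q{\left(g \right)},94 \right)}} = \frac{1296}{94} = 1296 \cdot \frac{1}{94} = \frac{648}{47}$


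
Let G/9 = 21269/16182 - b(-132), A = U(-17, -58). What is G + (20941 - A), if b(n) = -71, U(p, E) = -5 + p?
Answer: 38861665/1798 ≈ 21614.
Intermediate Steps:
A = -22 (A = -5 - 17 = -22)
G = 1170191/1798 (G = 9*(21269/16182 - 1*(-71)) = 9*(21269*(1/16182) + 71) = 9*(21269/16182 + 71) = 9*(1170191/16182) = 1170191/1798 ≈ 650.83)
G + (20941 - A) = 1170191/1798 + (20941 - 1*(-22)) = 1170191/1798 + (20941 + 22) = 1170191/1798 + 20963 = 38861665/1798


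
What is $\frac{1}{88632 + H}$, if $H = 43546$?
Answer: $\frac{1}{132178} \approx 7.5656 \cdot 10^{-6}$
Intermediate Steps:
$\frac{1}{88632 + H} = \frac{1}{88632 + 43546} = \frac{1}{132178}$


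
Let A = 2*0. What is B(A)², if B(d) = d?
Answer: 0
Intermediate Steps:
A = 0
B(A)² = 0² = 0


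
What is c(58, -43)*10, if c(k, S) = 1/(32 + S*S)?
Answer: 10/1881 ≈ 0.0053163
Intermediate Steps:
c(k, S) = 1/(32 + S²)
c(58, -43)*10 = 10/(32 + (-43)²) = 10/(32 + 1849) = 10/1881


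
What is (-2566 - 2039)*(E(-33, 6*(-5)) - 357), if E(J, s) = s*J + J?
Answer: -2763000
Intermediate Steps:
E(J, s) = J + J*s (E(J, s) = J*s + J = J + J*s)
(-2566 - 2039)*(E(-33, 6*(-5)) - 357) = (-2566 - 2039)*(-33*(1 + 6*(-5)) - 357) = -4605*(-33*(1 - 30) - 357) = -4605*(-33*(-29) - 357) = -4605*(957 - 357) = -4605*600 = -2763000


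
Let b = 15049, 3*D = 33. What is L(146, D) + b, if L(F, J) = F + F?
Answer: 15341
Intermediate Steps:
D = 11 (D = (⅓)*33 = 11)
L(F, J) = 2*F
L(146, D) + b = 2*146 + 15049 = 292 + 15049 = 15341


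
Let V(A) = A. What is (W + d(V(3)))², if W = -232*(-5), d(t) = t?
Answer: 1352569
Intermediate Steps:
W = 1160
(W + d(V(3)))² = (1160 + 3)² = 1163² = 1352569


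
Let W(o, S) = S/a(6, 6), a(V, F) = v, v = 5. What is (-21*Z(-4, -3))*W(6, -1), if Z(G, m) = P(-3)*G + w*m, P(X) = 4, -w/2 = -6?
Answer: -1092/5 ≈ -218.40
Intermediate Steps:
w = 12 (w = -2*(-6) = 12)
a(V, F) = 5
W(o, S) = S/5
Z(G, m) = 4*G + 12*m
(-21*Z(-4, -3))*W(6, -1) = (-21*(4*(-4) + 12*(-3)))*((⅕)*(-1)) = -21*(-16 - 36)*(-⅕) = -21*(-52)*(-⅕) = 1092*(-⅕) = -1092/5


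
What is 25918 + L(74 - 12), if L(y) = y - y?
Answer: 25918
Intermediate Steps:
L(y) = 0
25918 + L(74 - 12) = 25918 + 0 = 25918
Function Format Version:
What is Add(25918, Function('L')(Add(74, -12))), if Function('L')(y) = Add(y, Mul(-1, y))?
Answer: 25918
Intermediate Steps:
Function('L')(y) = 0
Add(25918, Function('L')(Add(74, -12))) = Add(25918, 0) = 25918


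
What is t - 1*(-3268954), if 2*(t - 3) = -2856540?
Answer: 1840687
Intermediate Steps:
t = -1428267 (t = 3 + (1/2)*(-2856540) = 3 - 1428270 = -1428267)
t - 1*(-3268954) = -1428267 - 1*(-3268954) = -1428267 + 3268954 = 1840687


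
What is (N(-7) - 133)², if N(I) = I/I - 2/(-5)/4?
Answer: 1739761/100 ≈ 17398.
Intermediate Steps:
N(I) = 11/10 (N(I) = 1 - 2*(-⅕)*(¼) = 1 + (⅖)*(¼) = 1 + ⅒ = 11/10)
(N(-7) - 133)² = (11/10 - 133)² = (-1319/10)² = 1739761/100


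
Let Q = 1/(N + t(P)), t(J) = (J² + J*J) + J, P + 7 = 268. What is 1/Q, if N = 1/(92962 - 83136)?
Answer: 1341278479/9826 ≈ 1.3650e+5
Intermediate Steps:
P = 261 (P = -7 + 268 = 261)
t(J) = J + 2*J² (t(J) = (J² + J²) + J = 2*J² + J = J + 2*J²)
N = 1/9826 ≈ 0.00010177
Q = 9826/1341278479 (Q = 1/(1/9826 + 261*(1 + 2*261)) = 1/(1/9826 + 261*(1 + 522)) = 1/(1/9826 + 261*523) = 1/(1/9826 + 136503) = 1/(1341278479/9826) = 9826/1341278479 ≈ 7.3258e-6)
1/Q = 1/(9826/1341278479) = 1341278479/9826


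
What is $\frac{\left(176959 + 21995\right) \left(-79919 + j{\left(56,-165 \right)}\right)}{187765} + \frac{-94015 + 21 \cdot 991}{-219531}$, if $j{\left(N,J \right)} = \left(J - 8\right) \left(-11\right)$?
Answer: $- \frac{3407457584752124}{41220238215} \approx -82665.0$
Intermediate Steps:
$j{\left(N,J \right)} = 88 - 11 J$ ($j{\left(N,J \right)} = \left(-8 + J\right) \left(-11\right) = 88 - 11 J$)
$\frac{\left(176959 + 21995\right) \left(-79919 + j{\left(56,-165 \right)}\right)}{187765} + \frac{-94015 + 21 \cdot 991}{-219531} = \frac{\left(176959 + 21995\right) \left(-79919 + \left(88 - -1815\right)\right)}{187765} + \frac{-94015 + 21 \cdot 991}{-219531} = 198954 \left(-79919 + \left(88 + 1815\right)\right) \frac{1}{187765} + \left(-94015 + 20811\right) \left(- \frac{1}{219531}\right) = 198954 \left(-79919 + 1903\right) \frac{1}{187765} - - \frac{73204}{219531} = 198954 \left(-78016\right) \frac{1}{187765} + \frac{73204}{219531} = \left(-15521595264\right) \frac{1}{187765} + \frac{73204}{219531} = - \frac{15521595264}{187765} + \frac{73204}{219531} = - \frac{3407457584752124}{41220238215}$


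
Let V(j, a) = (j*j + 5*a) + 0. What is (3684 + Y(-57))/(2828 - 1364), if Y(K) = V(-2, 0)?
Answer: 461/183 ≈ 2.5191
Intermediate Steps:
V(j, a) = j**2 + 5*a (V(j, a) = (j**2 + 5*a) + 0 = j**2 + 5*a)
Y(K) = 4 (Y(K) = (-2)**2 + 5*0 = 4 + 0 = 4)
(3684 + Y(-57))/(2828 - 1364) = (3684 + 4)/(2828 - 1364) = 3688/1464 = 3688*(1/1464) = 461/183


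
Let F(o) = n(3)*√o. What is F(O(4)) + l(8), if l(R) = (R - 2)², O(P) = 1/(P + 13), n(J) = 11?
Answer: 36 + 11*√17/17 ≈ 38.668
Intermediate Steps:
O(P) = 1/(13 + P)
F(o) = 11*√o
l(R) = (-2 + R)²
F(O(4)) + l(8) = 11*√(1/(13 + 4)) + (-2 + 8)² = 11*√(1/17) + 6² = 11*√(1/17) + 36 = 11*(√17/17) + 36 = 11*√17/17 + 36 = 36 + 11*√17/17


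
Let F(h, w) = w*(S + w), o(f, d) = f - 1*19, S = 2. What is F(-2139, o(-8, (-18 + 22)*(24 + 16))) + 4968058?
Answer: 4968733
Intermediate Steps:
o(f, d) = -19 + f (o(f, d) = f - 19 = -19 + f)
F(h, w) = w*(2 + w)
F(-2139, o(-8, (-18 + 22)*(24 + 16))) + 4968058 = (-19 - 8)*(2 + (-19 - 8)) + 4968058 = -27*(2 - 27) + 4968058 = -27*(-25) + 4968058 = 675 + 4968058 = 4968733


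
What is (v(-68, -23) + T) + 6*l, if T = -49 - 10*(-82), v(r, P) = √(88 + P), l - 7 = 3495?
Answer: 21783 + √65 ≈ 21791.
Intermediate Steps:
l = 3502 (l = 7 + 3495 = 3502)
T = 771 (T = -49 + 820 = 771)
(v(-68, -23) + T) + 6*l = (√(88 - 23) + 771) + 6*3502 = (√65 + 771) + 21012 = (771 + √65) + 21012 = 21783 + √65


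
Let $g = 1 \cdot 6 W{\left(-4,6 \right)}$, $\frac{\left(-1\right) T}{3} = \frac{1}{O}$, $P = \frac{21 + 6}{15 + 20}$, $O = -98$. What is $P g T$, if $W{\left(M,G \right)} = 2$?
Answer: $\frac{486}{1715} \approx 0.28338$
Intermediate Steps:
$P = \frac{27}{35} \approx 0.77143$
$T = \frac{3}{98}$ ($T = - \frac{3}{-98} = \left(-3\right) \left(- \frac{1}{98}\right) = \frac{3}{98} \approx 0.030612$)
$g = 12$ ($g = 1 \cdot 6 \cdot 2 = 6 \cdot 2 = 12$)
$P g T = \frac{27}{35} \cdot 12 \cdot \frac{3}{98} = \frac{324}{35} \cdot \frac{3}{98} = \frac{486}{1715}$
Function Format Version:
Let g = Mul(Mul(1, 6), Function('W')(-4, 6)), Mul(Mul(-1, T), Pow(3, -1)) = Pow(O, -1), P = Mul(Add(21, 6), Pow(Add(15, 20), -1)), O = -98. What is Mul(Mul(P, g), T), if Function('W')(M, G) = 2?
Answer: Rational(486, 1715) ≈ 0.28338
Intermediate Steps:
P = Rational(27, 35) (P = Mul(27, Pow(35, -1)) = Mul(27, Rational(1, 35)) = Rational(27, 35) ≈ 0.77143)
T = Rational(3, 98) (T = Mul(-3, Pow(-98, -1)) = Mul(-3, Rational(-1, 98)) = Rational(3, 98) ≈ 0.030612)
g = 12 (g = Mul(Mul(1, 6), 2) = Mul(6, 2) = 12)
Mul(Mul(P, g), T) = Mul(Mul(Rational(27, 35), 12), Rational(3, 98)) = Mul(Rational(324, 35), Rational(3, 98)) = Rational(486, 1715)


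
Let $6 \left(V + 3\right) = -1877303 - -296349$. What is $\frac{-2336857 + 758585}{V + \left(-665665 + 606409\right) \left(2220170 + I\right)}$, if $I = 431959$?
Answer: $\frac{2367408}{235732229279} \approx 1.0043 \cdot 10^{-5}$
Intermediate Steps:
$V = - \frac{790486}{3}$ ($V = -3 + \frac{-1877303 - -296349}{6} = -3 + \frac{-1877303 + 296349}{6} = -3 + \frac{1}{6} \left(-1580954\right) = -3 - \frac{790477}{3} = - \frac{790486}{3} \approx -2.635 \cdot 10^{5}$)
$\frac{-2336857 + 758585}{V + \left(-665665 + 606409\right) \left(2220170 + I\right)} = \frac{-2336857 + 758585}{- \frac{790486}{3} + \left(-665665 + 606409\right) \left(2220170 + 431959\right)} = - \frac{1578272}{- \frac{790486}{3} - 157154556024} = - \frac{1578272}{- \frac{471464458558}{3}} = \left(-1578272\right) \left(- \frac{3}{471464458558}\right) = \frac{2367408}{235732229279}$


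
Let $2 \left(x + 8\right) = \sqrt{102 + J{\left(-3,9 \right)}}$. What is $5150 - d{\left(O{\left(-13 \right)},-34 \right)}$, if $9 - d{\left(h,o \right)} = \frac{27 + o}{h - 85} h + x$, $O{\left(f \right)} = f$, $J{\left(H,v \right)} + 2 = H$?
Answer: $\frac{71849}{14} + \frac{\sqrt{97}}{2} \approx 5137.0$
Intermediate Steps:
$J{\left(H,v \right)} = -2 + H$
$x = -8 + \frac{\sqrt{97}}{2}$ ($x = -8 + \frac{\sqrt{102 - 5}}{2} = -8 + \frac{\sqrt{97}}{2} \approx -3.0756$)
$d{\left(h,o \right)} = 17 - \frac{\sqrt{97}}{2} - \frac{h \left(27 + o\right)}{-85 + h}$ ($d{\left(h,o \right)} = 9 - \left(\frac{27 + o}{h - 85} h - \left(8 - \frac{\sqrt{97}}{2}\right)\right) = 9 - \left(\frac{27 + o}{-85 + h} h - \left(8 - \frac{\sqrt{97}}{2}\right)\right) = 9 - \left(\frac{h \left(27 + o\right)}{-85 + h} - \left(8 - \frac{\sqrt{97}}{2}\right)\right) = 9 - \left(-8 + \frac{\sqrt{97}}{2} + \frac{h \left(27 + o\right)}{-85 + h}\right) = 17 - \frac{\sqrt{97}}{2} - \frac{h \left(27 + o\right)}{-85 + h}$)
$5150 - d{\left(O{\left(-13 \right)},-34 \right)} = 5150 - \frac{-2890 - -260 + 85 \sqrt{97} - - 13 \sqrt{97} - \left(-26\right) \left(-34\right)}{2 \left(-85 - 13\right)} = 5150 - \frac{-2890 + 260 + 85 \sqrt{97} + 13 \sqrt{97} - 884}{2 \left(-98\right)} = 5150 - \frac{1}{2} \left(- \frac{1}{98}\right) \left(-3514 + 98 \sqrt{97}\right) = 5150 - \left(\frac{251}{14} - \frac{\sqrt{97}}{2}\right) = \frac{71849}{14} + \frac{\sqrt{97}}{2}$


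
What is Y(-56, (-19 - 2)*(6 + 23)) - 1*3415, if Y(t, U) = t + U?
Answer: -4080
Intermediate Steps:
Y(t, U) = U + t
Y(-56, (-19 - 2)*(6 + 23)) - 1*3415 = ((-19 - 2)*(6 + 23) - 56) - 1*3415 = (-21*29 - 56) - 3415 = (-609 - 56) - 3415 = -665 - 3415 = -4080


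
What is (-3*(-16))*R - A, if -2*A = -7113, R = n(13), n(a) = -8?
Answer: -7881/2 ≈ -3940.5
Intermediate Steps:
R = -8
A = 7113/2 (A = -1/2*(-7113) = 7113/2 ≈ 3556.5)
(-3*(-16))*R - A = -3*(-16)*(-8) - 1*7113/2 = 48*(-8) - 7113/2 = -384 - 7113/2 = -7881/2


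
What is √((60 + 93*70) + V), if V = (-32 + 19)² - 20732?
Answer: I*√13993 ≈ 118.29*I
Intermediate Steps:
V = -20563 (V = (-13)² - 20732 = 169 - 20732 = -20563)
√((60 + 93*70) + V) = √((60 + 93*70) - 20563) = √((60 + 6510) - 20563) = √(6570 - 20563) = √(-13993) = I*√13993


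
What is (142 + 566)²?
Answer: 501264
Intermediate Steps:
(142 + 566)² = 708² = 501264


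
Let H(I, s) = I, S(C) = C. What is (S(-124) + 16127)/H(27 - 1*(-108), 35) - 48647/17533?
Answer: 274013254/2366955 ≈ 115.77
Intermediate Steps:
(S(-124) + 16127)/H(27 - 1*(-108), 35) - 48647/17533 = (-124 + 16127)/(27 - 1*(-108)) - 48647/17533 = 16003/(27 + 108) - 48647*1/17533 = 16003/135 - 48647/17533 = 274013254/2366955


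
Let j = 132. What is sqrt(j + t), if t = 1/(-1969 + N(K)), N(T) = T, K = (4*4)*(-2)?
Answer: sqrt(528526131)/2001 ≈ 11.489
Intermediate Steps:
K = -32 (K = 16*(-2) = -32)
t = -1/2001 (t = 1/(-1969 - 32) = 1/(-2001) = -1/2001 ≈ -0.00049975)
sqrt(j + t) = sqrt(132 - 1/2001) = sqrt(264131/2001) = sqrt(528526131)/2001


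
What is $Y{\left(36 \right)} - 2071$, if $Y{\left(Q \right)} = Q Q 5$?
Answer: $4409$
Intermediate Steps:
$Y{\left(Q \right)} = 5 Q^{2}$ ($Y{\left(Q \right)} = Q^{2} \cdot 5 = 5 Q^{2}$)
$Y{\left(36 \right)} - 2071 = 5 \cdot 36^{2} - 2071 = 5 \cdot 1296 - 2071 = 6480 - 2071 = 4409$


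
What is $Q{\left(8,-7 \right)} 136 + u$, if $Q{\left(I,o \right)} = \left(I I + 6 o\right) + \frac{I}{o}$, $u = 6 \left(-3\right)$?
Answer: $\frac{19730}{7} \approx 2818.6$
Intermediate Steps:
$u = -18$
$Q{\left(I,o \right)} = I^{2} + 6 o + \frac{I}{o}$ ($Q{\left(I,o \right)} = \left(I^{2} + 6 o\right) + \frac{I}{o} = I^{2} + 6 o + \frac{I}{o}$)
$Q{\left(8,-7 \right)} 136 + u = \left(8^{2} + 6 \left(-7\right) + \frac{8}{-7}\right) 136 - 18 = \left(64 - 42 + 8 \left(- \frac{1}{7}\right)\right) 136 - 18 = \left(64 - 42 - \frac{8}{7}\right) 136 - 18 = \frac{146}{7} \cdot 136 - 18 = \frac{19856}{7} - 18 = \frac{19730}{7}$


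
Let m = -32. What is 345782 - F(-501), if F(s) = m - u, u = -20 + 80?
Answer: 345874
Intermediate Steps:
u = 60
F(s) = -92 (F(s) = -32 - 1*60 = -32 - 60 = -92)
345782 - F(-501) = 345782 - 1*(-92) = 345782 + 92 = 345874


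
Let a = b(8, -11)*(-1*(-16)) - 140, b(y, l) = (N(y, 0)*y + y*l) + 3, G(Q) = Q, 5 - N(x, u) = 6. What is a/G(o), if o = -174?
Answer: 814/87 ≈ 9.3563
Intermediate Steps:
N(x, u) = -1 (N(x, u) = 5 - 1*6 = 5 - 6 = -1)
b(y, l) = 3 - y + l*y (b(y, l) = (-y + y*l) + 3 = (-y + l*y) + 3 = 3 - y + l*y)
a = -1628 (a = (3 - 1*8 - 11*8)*(-1*(-16)) - 140 = (3 - 8 - 88)*16 - 140 = -93*16 - 140 = -1488 - 140 = -1628)
a/G(o) = -1628/(-174) = -1628*(-1/174) = 814/87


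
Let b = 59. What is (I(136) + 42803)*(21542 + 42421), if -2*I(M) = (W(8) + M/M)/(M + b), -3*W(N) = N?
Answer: 71183022621/26 ≈ 2.7378e+9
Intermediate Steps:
W(N) = -N/3
I(M) = 5/(6*(59 + M)) (I(M) = -(-1/3*8 + M/M)/(2*(M + 59)) = -(-8/3 + 1)/(2*(59 + M)) = -(-5)/(6*(59 + M)) = 5/(6*(59 + M)))
(I(136) + 42803)*(21542 + 42421) = (5/(6*(59 + 136)) + 42803)*(21542 + 42421) = ((5/6)/195 + 42803)*63963 = ((5/6)*(1/195) + 42803)*63963 = (1/234 + 42803)*63963 = (10015903/234)*63963 = 71183022621/26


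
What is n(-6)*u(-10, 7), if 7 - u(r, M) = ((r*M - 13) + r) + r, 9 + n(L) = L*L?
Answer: 2970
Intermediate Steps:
n(L) = -9 + L² (n(L) = -9 + L*L = -9 + L²)
u(r, M) = 20 - 2*r - M*r (u(r, M) = 7 - (((r*M - 13) + r) + r) = 7 - (((M*r - 13) + r) + r) = 7 - (((-13 + M*r) + r) + r) = 7 - ((-13 + r + M*r) + r) = 7 - (-13 + 2*r + M*r) = 7 + (13 - 2*r - M*r) = 20 - 2*r - M*r)
n(-6)*u(-10, 7) = (-9 + (-6)²)*(20 - 2*(-10) - 1*7*(-10)) = (-9 + 36)*(20 + 20 + 70) = 27*110 = 2970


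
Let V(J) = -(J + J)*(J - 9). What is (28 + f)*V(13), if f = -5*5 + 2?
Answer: -520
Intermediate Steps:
f = -23 (f = -25 + 2 = -23)
V(J) = -2*J*(-9 + J)
(28 + f)*V(13) = (28 - 23)*(2*13*(9 - 1*13)) = 5*(2*13*(9 - 13)) = 5*(2*13*(-4)) = 5*(-104) = -520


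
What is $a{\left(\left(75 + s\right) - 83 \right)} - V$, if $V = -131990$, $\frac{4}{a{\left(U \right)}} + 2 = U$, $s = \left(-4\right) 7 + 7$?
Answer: $\frac{4091686}{31} \approx 1.3199 \cdot 10^{5}$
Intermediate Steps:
$s = -21$ ($s = -28 + 7 = -21$)
$a{\left(U \right)} = \frac{4}{-2 + U}$
$a{\left(\left(75 + s\right) - 83 \right)} - V = \frac{4}{-2 + \left(\left(75 - 21\right) - 83\right)} - -131990 = \frac{4}{-2 + \left(54 - 83\right)} + 131990 = \frac{4}{-2 - 29} + 131990 = \frac{4}{-31} + 131990 = 4 \left(- \frac{1}{31}\right) + 131990 = - \frac{4}{31} + 131990 = \frac{4091686}{31}$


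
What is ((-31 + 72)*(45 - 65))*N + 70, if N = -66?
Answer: 54190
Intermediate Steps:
((-31 + 72)*(45 - 65))*N + 70 = ((-31 + 72)*(45 - 65))*(-66) + 70 = (41*(-20))*(-66) + 70 = -820*(-66) + 70 = 54120 + 70 = 54190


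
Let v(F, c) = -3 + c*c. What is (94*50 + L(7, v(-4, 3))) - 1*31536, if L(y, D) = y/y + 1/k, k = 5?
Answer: -134174/5 ≈ -26835.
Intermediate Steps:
v(F, c) = -3 + c**2
L(y, D) = 6/5 (L(y, D) = y/y + 1/5 = 1 + 1*(1/5) = 1 + 1/5 = 6/5)
(94*50 + L(7, v(-4, 3))) - 1*31536 = (94*50 + 6/5) - 1*31536 = (4700 + 6/5) - 31536 = 23506/5 - 31536 = -134174/5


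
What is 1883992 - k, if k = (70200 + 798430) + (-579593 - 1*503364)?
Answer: 2098319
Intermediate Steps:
k = -214327 (k = 868630 + (-579593 - 503364) = 868630 - 1082957 = -214327)
1883992 - k = 1883992 - 1*(-214327) = 1883992 + 214327 = 2098319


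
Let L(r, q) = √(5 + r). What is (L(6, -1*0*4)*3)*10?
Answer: 30*√11 ≈ 99.499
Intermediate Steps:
(L(6, -1*0*4)*3)*10 = (√(5 + 6)*3)*10 = (√11*3)*10 = (3*√11)*10 = 30*√11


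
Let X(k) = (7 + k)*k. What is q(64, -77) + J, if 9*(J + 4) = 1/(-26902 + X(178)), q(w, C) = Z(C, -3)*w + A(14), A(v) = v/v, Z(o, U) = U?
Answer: -10579139/54252 ≈ -195.00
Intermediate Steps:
X(k) = k*(7 + k)
A(v) = 1
q(w, C) = 1 - 3*w (q(w, C) = -3*w + 1 = 1 - 3*w)
J = -217007/54252 (J = -4 + 1/(9*(-26902 + 178*(7 + 178))) = -4 + 1/(9*(-26902 + 178*185)) = -4 + 1/(9*(-26902 + 32930)) = -4 + (⅑)/6028 = -4 + (⅑)*(1/6028) = -4 + 1/54252 = -217007/54252 ≈ -4.0000)
q(64, -77) + J = (1 - 3*64) - 217007/54252 = (1 - 192) - 217007/54252 = -191 - 217007/54252 = -10579139/54252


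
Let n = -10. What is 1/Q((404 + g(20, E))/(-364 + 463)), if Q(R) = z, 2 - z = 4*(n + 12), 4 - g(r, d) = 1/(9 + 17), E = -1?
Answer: -⅙ ≈ -0.16667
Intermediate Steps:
g(r, d) = 103/26 (g(r, d) = 4 - 1/(9 + 17) = 4 - 1/26 = 103/26)
z = -6 (z = 2 - 4*(-10 + 12) = 2 - 4*2 = 2 - 1*8 = 2 - 8 = -6)
Q(R) = -6
1/Q((404 + g(20, E))/(-364 + 463)) = 1/(-6) = -⅙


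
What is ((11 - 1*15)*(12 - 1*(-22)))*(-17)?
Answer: 2312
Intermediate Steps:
((11 - 1*15)*(12 - 1*(-22)))*(-17) = ((11 - 15)*(12 + 22))*(-17) = -4*34*(-17) = -136*(-17) = 2312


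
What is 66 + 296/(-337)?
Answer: 21946/337 ≈ 65.122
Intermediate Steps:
66 + 296/(-337) = 66 - 1/337*296 = 66 - 296/337 = 21946/337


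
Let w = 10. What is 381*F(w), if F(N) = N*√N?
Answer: 3810*√10 ≈ 12048.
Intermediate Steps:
F(N) = N^(3/2)
381*F(w) = 381*10^(3/2) = 381*(10*√10) = 3810*√10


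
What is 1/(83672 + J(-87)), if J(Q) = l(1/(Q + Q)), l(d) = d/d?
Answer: 1/83673 ≈ 1.1951e-5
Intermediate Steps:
l(d) = 1
J(Q) = 1
1/(83672 + J(-87)) = 1/(83672 + 1) = 1/83673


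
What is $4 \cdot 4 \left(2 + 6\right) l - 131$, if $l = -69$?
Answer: $-8963$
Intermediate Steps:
$4 \cdot 4 \left(2 + 6\right) l - 131 = 4 \cdot 4 \left(2 + 6\right) \left(-69\right) - 131 = 16 \cdot 8 \left(-69\right) - 131 = 128 \left(-69\right) - 131 = -8832 - 131 = -8963$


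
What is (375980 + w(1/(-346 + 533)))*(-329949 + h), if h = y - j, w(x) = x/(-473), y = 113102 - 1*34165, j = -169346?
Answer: -2715868732747014/88451 ≈ -3.0705e+10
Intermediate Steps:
y = 78937 (y = 113102 - 34165 = 78937)
w(x) = -x/473 (w(x) = x*(-1/473) = -x/473)
h = 248283 (h = 78937 - 1*(-169346) = 78937 + 169346 = 248283)
(375980 + w(1/(-346 + 533)))*(-329949 + h) = (375980 - 1/(473*(-346 + 533)))*(-329949 + 248283) = (375980 - 1/473/187)*(-81666) = (375980 - 1/473*1/187)*(-81666) = (375980 - 1/88451)*(-81666) = (33255806979/88451)*(-81666) = -2715868732747014/88451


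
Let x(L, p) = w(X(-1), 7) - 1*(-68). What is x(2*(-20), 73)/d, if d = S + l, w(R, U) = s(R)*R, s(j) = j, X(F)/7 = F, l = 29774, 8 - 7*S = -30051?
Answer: 819/238477 ≈ 0.0034343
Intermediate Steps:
S = 30059/7 (S = 8/7 - 1/7*(-30051) = 8/7 + 4293 = 30059/7 ≈ 4294.1)
X(F) = 7*F
w(R, U) = R**2 (w(R, U) = R*R = R**2)
d = 238477/7 (d = 30059/7 + 29774 = 238477/7 ≈ 34068.)
x(L, p) = 117 (x(L, p) = (7*(-1))**2 - 1*(-68) = (-7)**2 + 68 = 49 + 68 = 117)
x(2*(-20), 73)/d = 117/(238477/7) = 117*(7/238477) = 819/238477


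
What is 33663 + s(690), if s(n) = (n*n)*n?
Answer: 328542663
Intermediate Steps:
s(n) = n³ (s(n) = n²*n = n³)
33663 + s(690) = 33663 + 690³ = 33663 + 328509000 = 328542663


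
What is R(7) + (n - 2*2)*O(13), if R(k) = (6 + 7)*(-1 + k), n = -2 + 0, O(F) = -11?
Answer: 144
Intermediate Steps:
n = -2
R(k) = -13 + 13*k (R(k) = 13*(-1 + k) = -13 + 13*k)
R(7) + (n - 2*2)*O(13) = (-13 + 13*7) + (-2 - 2*2)*(-11) = (-13 + 91) + (-2 - 4)*(-11) = 78 - 6*(-11) = 78 + 66 = 144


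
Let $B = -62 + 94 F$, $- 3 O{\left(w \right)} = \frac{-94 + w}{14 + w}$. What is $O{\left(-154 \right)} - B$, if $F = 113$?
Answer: $- \frac{1108862}{105} \approx -10561.0$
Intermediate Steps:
$O{\left(w \right)} = - \frac{-94 + w}{3 \left(14 + w\right)}$ ($O{\left(w \right)} = - \frac{\left(-94 + w\right) \frac{1}{14 + w}}{3} = - \frac{\frac{1}{14 + w} \left(-94 + w\right)}{3} = - \frac{-94 + w}{3 \left(14 + w\right)}$)
$B = 10560$ ($B = -62 + 94 \cdot 113 = -62 + 10622 = 10560$)
$O{\left(-154 \right)} - B = \frac{94 - -154}{3 \left(14 - 154\right)} - 10560 = \frac{94 + 154}{3 \left(-140\right)} - 10560 = \frac{1}{3} \left(- \frac{1}{140}\right) 248 - 10560 = - \frac{62}{105} - 10560 = - \frac{1108862}{105}$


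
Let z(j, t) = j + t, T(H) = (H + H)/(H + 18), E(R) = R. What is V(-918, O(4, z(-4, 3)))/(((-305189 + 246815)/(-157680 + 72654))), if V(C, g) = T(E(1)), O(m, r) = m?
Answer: 28342/184851 ≈ 0.15332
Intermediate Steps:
T(H) = 2*H/(18 + H) (T(H) = (2*H)/(18 + H) = 2*H/(18 + H))
V(C, g) = 2/19 (V(C, g) = 2*1/(18 + 1) = 2*1/19 = 2*1*(1/19) = 2/19)
V(-918, O(4, z(-4, 3)))/(((-305189 + 246815)/(-157680 + 72654))) = 2/(19*(((-305189 + 246815)/(-157680 + 72654)))) = 2/(19*((-58374/(-85026)))) = 2/(19*((-58374*(-1/85026)))) = 2/(19*(9729/14171)) = (2/19)*(14171/9729) = 28342/184851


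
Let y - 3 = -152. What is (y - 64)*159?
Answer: -33867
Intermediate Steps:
y = -149 (y = 3 - 152 = -149)
(y - 64)*159 = (-149 - 64)*159 = -213*159 = -33867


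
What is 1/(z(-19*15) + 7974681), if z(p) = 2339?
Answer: 1/7977020 ≈ 1.2536e-7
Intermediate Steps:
1/(z(-19*15) + 7974681) = 1/(2339 + 7974681) = 1/7977020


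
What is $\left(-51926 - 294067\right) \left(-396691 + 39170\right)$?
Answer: $123699763353$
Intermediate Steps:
$\left(-51926 - 294067\right) \left(-396691 + 39170\right) = \left(-345993\right) \left(-357521\right) = 123699763353$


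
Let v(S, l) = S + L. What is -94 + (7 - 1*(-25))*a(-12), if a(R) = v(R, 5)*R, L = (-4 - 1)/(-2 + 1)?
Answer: 2594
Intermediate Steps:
L = 5 (L = -5/(-1) = -5*(-1) = 5)
v(S, l) = 5 + S (v(S, l) = S + 5 = 5 + S)
a(R) = R*(5 + R) (a(R) = (5 + R)*R = R*(5 + R))
-94 + (7 - 1*(-25))*a(-12) = -94 + (7 - 1*(-25))*(-12*(5 - 12)) = -94 + (7 + 25)*(-12*(-7)) = -94 + 32*84 = -94 + 2688 = 2594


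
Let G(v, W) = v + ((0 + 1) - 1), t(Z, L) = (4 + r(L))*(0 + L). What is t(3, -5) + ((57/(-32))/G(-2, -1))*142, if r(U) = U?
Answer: 4207/32 ≈ 131.47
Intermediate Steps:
t(Z, L) = L*(4 + L) (t(Z, L) = (4 + L)*(0 + L) = (4 + L)*L = L*(4 + L))
G(v, W) = v (G(v, W) = v + (1 - 1) = v + 0 = v)
t(3, -5) + ((57/(-32))/G(-2, -1))*142 = -5*(4 - 5) + ((57/(-32))/(-2))*142 = -5*(-1) + ((57*(-1/32))*(-½))*142 = 5 - 57/32*(-½)*142 = 5 + (57/64)*142 = 5 + 4047/32 = 4207/32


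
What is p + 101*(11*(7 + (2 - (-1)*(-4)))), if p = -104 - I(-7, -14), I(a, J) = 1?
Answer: 5450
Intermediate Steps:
p = -105 (p = -104 - 1*1 = -104 - 1 = -105)
p + 101*(11*(7 + (2 - (-1)*(-4)))) = -105 + 101*(11*(7 + (2 - (-1)*(-4)))) = -105 + 101*(11*(7 + (2 - 1*4))) = -105 + 101*(11*(7 + (2 - 4))) = -105 + 101*(11*(7 - 2)) = -105 + 101*(11*5) = -105 + 101*55 = -105 + 5555 = 5450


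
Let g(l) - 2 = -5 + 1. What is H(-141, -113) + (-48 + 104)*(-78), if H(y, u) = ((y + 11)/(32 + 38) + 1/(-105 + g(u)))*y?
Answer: -3074514/749 ≈ -4104.8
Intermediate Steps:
g(l) = -2 (g(l) = 2 + (-5 + 1) = 2 - 4 = -2)
H(y, u) = y*(1107/7490 + y/70) (H(y, u) = ((y + 11)/(32 + 38) + 1/(-105 - 2))*y = ((11 + y)/70 + 1/(-107))*y = ((11 + y)*(1/70) - 1/107)*y = ((11/70 + y/70) - 1/107)*y = (1107/7490 + y/70)*y = y*(1107/7490 + y/70))
H(-141, -113) + (-48 + 104)*(-78) = (1/7490)*(-141)*(1107 + 107*(-141)) + (-48 + 104)*(-78) = (1/7490)*(-141)*(1107 - 15087) + 56*(-78) = (1/7490)*(-141)*(-13980) - 4368 = 197118/749 - 4368 = -3074514/749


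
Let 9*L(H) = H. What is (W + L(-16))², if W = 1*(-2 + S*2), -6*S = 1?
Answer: 1369/81 ≈ 16.901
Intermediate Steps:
S = -⅙ (S = -⅙*1 = -⅙ ≈ -0.16667)
L(H) = H/9
W = -7/3 (W = 1*(-2 - ⅙*2) = 1*(-2 - ⅓) = 1*(-7/3) = -7/3 ≈ -2.3333)
(W + L(-16))² = (-7/3 + (⅑)*(-16))² = (-7/3 - 16/9)² = (-37/9)² = 1369/81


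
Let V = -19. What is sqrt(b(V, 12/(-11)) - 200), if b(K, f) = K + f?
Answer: 3*I*sqrt(2959)/11 ≈ 14.835*I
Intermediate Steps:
sqrt(b(V, 12/(-11)) - 200) = sqrt((-19 + 12/(-11)) - 200) = sqrt((-19 + 12*(-1/11)) - 200) = sqrt((-19 - 12/11) - 200) = sqrt(-221/11 - 200) = sqrt(-2421/11) = 3*I*sqrt(2959)/11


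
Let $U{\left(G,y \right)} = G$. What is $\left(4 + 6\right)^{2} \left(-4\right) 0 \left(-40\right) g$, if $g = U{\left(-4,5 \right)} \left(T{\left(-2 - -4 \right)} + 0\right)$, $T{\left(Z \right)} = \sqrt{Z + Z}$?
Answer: $0$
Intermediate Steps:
$T{\left(Z \right)} = \sqrt{2} \sqrt{Z}$ ($T{\left(Z \right)} = \sqrt{2 Z} = \sqrt{2} \sqrt{Z}$)
$g = -8$ ($g = - 4 \left(\sqrt{2} \sqrt{-2 - -4} + 0\right) = - 4 \left(\sqrt{2} \sqrt{-2 + 4} + 0\right) = - 4 \left(\sqrt{2} \sqrt{2} + 0\right) = - 4 \left(2 + 0\right) = \left(-4\right) 2 = -8$)
$\left(4 + 6\right)^{2} \left(-4\right) 0 \left(-40\right) g = \left(4 + 6\right)^{2} \left(-4\right) 0 \left(-40\right) \left(-8\right) = 10^{2} \left(-4\right) 0 \left(-40\right) \left(-8\right) = 100 \left(-4\right) 0 \left(-40\right) \left(-8\right) = \left(-400\right) 0 \left(-40\right) \left(-8\right) = 0 \left(-40\right) \left(-8\right) = 0 \left(-8\right) = 0$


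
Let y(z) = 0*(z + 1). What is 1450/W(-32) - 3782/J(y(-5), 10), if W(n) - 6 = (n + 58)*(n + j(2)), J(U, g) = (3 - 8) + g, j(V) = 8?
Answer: -1172263/1545 ≈ -758.75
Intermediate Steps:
y(z) = 0 (y(z) = 0*(1 + z) = 0)
J(U, g) = -5 + g
W(n) = 6 + (8 + n)*(58 + n) (W(n) = 6 + (n + 58)*(n + 8) = 6 + (58 + n)*(8 + n) = 6 + (8 + n)*(58 + n))
1450/W(-32) - 3782/J(y(-5), 10) = 1450/(470 + (-32)**2 + 66*(-32)) - 3782/(-5 + 10) = 1450/(470 + 1024 - 2112) - 3782/5 = 1450/(-618) - 3782*1/5 = 1450*(-1/618) - 3782/5 = -725/309 - 3782/5 = -1172263/1545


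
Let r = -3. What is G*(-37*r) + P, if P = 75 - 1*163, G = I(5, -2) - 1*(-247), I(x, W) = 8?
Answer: 28217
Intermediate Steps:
G = 255 (G = 8 - 1*(-247) = 8 + 247 = 255)
P = -88 (P = 75 - 163 = -88)
G*(-37*r) + P = 255*(-37*(-3)) - 88 = 255*111 - 88 = 28305 - 88 = 28217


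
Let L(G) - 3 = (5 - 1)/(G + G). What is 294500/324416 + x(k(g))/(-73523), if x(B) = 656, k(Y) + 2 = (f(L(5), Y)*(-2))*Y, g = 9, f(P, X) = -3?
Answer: 5359926651/5963009392 ≈ 0.89886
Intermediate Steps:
L(G) = 3 + 2/G (L(G) = 3 + (5 - 1)/(G + G) = 3 + 4/((2*G)) = 3 + 4*(1/(2*G)) = 3 + 2/G)
k(Y) = -2 + 6*Y (k(Y) = -2 + (-3*(-2))*Y = -2 + 6*Y)
294500/324416 + x(k(g))/(-73523) = 294500/324416 + 656/(-73523) = 294500*(1/324416) + 656*(-1/73523) = 73625/81104 - 656/73523 = 5359926651/5963009392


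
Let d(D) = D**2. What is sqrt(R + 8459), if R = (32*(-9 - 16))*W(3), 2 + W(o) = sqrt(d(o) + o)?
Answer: sqrt(10059 - 1600*sqrt(3)) ≈ 85.368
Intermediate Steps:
W(o) = -2 + sqrt(o + o**2) (W(o) = -2 + sqrt(o**2 + o) = -2 + sqrt(o + o**2))
R = 1600 - 1600*sqrt(3) (R = (32*(-9 - 16))*(-2 + sqrt(3*(1 + 3))) = (32*(-25))*(-2 + sqrt(3*4)) = -800*(-2 + sqrt(12)) = -800*(-2 + 2*sqrt(3)) = 1600 - 1600*sqrt(3) ≈ -1171.3)
sqrt(R + 8459) = sqrt((1600 - 1600*sqrt(3)) + 8459) = sqrt(10059 - 1600*sqrt(3))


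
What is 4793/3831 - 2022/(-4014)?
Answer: 1499188/854313 ≈ 1.7548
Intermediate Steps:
4793/3831 - 2022/(-4014) = 4793*(1/3831) - 2022*(-1/4014) = 4793/3831 + 337/669 = 1499188/854313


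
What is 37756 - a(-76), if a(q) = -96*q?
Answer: 30460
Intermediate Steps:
37756 - a(-76) = 37756 - (-96)*(-76) = 37756 - 1*7296 = 37756 - 7296 = 30460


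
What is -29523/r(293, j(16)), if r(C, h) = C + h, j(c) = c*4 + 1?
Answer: -29523/358 ≈ -82.466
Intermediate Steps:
j(c) = 1 + 4*c (j(c) = 4*c + 1 = 1 + 4*c)
-29523/r(293, j(16)) = -29523/(293 + (1 + 4*16)) = -29523/(293 + (1 + 64)) = -29523/(293 + 65) = -29523/358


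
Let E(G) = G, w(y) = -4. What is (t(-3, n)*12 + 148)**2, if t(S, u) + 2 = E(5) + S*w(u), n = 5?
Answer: 107584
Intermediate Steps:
t(S, u) = 3 - 4*S (t(S, u) = -2 + (5 + S*(-4)) = -2 + (5 - 4*S) = 3 - 4*S)
(t(-3, n)*12 + 148)**2 = ((3 - 4*(-3))*12 + 148)**2 = ((3 + 12)*12 + 148)**2 = (15*12 + 148)**2 = (180 + 148)**2 = 328**2 = 107584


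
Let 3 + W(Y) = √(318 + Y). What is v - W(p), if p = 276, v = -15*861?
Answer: -12912 - 3*√66 ≈ -12936.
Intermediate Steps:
v = -12915
W(Y) = -3 + √(318 + Y)
v - W(p) = -12915 - (-3 + √(318 + 276)) = -12915 - (-3 + √594) = -12915 - (-3 + 3*√66) = -12915 + (3 - 3*√66) = -12912 - 3*√66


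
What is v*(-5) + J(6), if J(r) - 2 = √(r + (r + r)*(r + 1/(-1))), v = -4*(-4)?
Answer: -78 + √66 ≈ -69.876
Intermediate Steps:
v = 16
J(r) = 2 + √(r + 2*r*(-1 + r)) (J(r) = 2 + √(r + (r + r)*(r + 1/(-1))) = 2 + √(r + (2*r)*(r - 1)) = 2 + √(r + (2*r)*(-1 + r)) = 2 + √(r + 2*r*(-1 + r)))
v*(-5) + J(6) = 16*(-5) + (2 + √(6*(-1 + 2*6))) = -80 + (2 + √(6*(-1 + 12))) = -80 + (2 + √(6*11)) = -80 + (2 + √66) = -78 + √66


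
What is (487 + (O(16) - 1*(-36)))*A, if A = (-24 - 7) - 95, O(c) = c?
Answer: -67914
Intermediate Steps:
A = -126 (A = -31 - 95 = -126)
(487 + (O(16) - 1*(-36)))*A = (487 + (16 - 1*(-36)))*(-126) = (487 + (16 + 36))*(-126) = (487 + 52)*(-126) = 539*(-126) = -67914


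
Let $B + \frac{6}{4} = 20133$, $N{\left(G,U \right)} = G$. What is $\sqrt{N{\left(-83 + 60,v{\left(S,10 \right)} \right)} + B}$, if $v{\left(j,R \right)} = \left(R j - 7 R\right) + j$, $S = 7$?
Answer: $\frac{\sqrt{80434}}{2} \approx 141.8$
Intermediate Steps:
$v{\left(j,R \right)} = j - 7 R + R j$ ($v{\left(j,R \right)} = \left(- 7 R + R j\right) + j = j - 7 R + R j$)
$B = \frac{40263}{2}$ ($B = - \frac{3}{2} + 20133 = \frac{40263}{2} \approx 20132.0$)
$\sqrt{N{\left(-83 + 60,v{\left(S,10 \right)} \right)} + B} = \sqrt{\left(-83 + 60\right) + \frac{40263}{2}} = \sqrt{-23 + \frac{40263}{2}} = \sqrt{\frac{40217}{2}} = \frac{\sqrt{80434}}{2}$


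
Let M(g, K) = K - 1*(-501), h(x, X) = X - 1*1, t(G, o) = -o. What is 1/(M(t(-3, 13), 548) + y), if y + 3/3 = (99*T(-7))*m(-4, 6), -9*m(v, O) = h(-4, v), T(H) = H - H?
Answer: 1/1048 ≈ 0.00095420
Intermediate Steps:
T(H) = 0
h(x, X) = -1 + X (h(x, X) = X - 1 = -1 + X)
m(v, O) = ⅑ - v/9 (m(v, O) = -(-1 + v)/9 = ⅑ - v/9)
M(g, K) = 501 + K (M(g, K) = K + 501 = 501 + K)
y = -1 (y = -1 + (99*0)*(⅑ - ⅑*(-4)) = -1 + 0*(⅑ + 4/9) = -1 + 0*(5/9) = -1 + 0 = -1)
1/(M(t(-3, 13), 548) + y) = 1/((501 + 548) - 1) = 1/(1049 - 1) = 1/1048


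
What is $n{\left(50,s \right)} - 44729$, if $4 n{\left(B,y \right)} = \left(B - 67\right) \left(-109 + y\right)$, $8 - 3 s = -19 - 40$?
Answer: $- \frac{133082}{3} \approx -44361.0$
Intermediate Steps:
$s = \frac{67}{3}$ ($s = \frac{8}{3} - \frac{-19 - 40}{3} = \frac{8}{3} - - \frac{59}{3} = \frac{8}{3} + \frac{59}{3} = \frac{67}{3} \approx 22.333$)
$n{\left(B,y \right)} = \frac{\left(-109 + y\right) \left(-67 + B\right)}{4}$ ($n{\left(B,y \right)} = \frac{\left(B - 67\right) \left(-109 + y\right)}{4} = \frac{\left(-67 + B\right) \left(-109 + y\right)}{4} = \frac{\left(-109 + y\right) \left(-67 + B\right)}{4}$)
$n{\left(50,s \right)} - 44729 = \left(\frac{7303}{4} - \frac{2725}{2} - \frac{4489}{12} + \frac{1}{4} \cdot 50 \cdot \frac{67}{3}\right) - 44729 = \left(\frac{7303}{4} - \frac{2725}{2} - \frac{4489}{12} + \frac{1675}{6}\right) - 44729 = \frac{1105}{3} - 44729 = - \frac{133082}{3}$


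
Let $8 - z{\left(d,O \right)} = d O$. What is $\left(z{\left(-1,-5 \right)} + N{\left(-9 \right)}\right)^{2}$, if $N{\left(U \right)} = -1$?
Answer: $4$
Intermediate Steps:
$z{\left(d,O \right)} = 8 - O d$ ($z{\left(d,O \right)} = 8 - d O = 8 - O d$)
$\left(z{\left(-1,-5 \right)} + N{\left(-9 \right)}\right)^{2} = \left(\left(8 - \left(-5\right) \left(-1\right)\right) - 1\right)^{2} = \left(\left(8 - 5\right) - 1\right)^{2} = \left(3 - 1\right)^{2} = 2^{2} = 4$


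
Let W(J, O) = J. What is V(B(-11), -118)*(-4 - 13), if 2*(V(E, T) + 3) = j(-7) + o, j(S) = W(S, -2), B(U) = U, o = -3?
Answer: 136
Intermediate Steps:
j(S) = S
V(E, T) = -8 (V(E, T) = -3 + (-7 - 3)/2 = -3 + (½)*(-10) = -3 - 5 = -8)
V(B(-11), -118)*(-4 - 13) = -8*(-4 - 13) = -8*(-17) = 136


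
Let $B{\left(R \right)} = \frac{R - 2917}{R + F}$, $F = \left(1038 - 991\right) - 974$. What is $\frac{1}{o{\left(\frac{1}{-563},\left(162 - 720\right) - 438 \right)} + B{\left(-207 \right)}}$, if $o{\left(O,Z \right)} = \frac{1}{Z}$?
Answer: $\frac{188244}{518395} \approx 0.36313$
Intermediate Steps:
$F = -927$ ($F = 47 - 974 = -927$)
$B{\left(R \right)} = \frac{-2917 + R}{-927 + R}$ ($B{\left(R \right)} = \frac{R - 2917}{R - 927} = \frac{-2917 + R}{-927 + R}$)
$\frac{1}{o{\left(\frac{1}{-563},\left(162 - 720\right) - 438 \right)} + B{\left(-207 \right)}} = \frac{1}{\frac{1}{\left(162 - 720\right) - 438} + \frac{-2917 - 207}{-927 - 207}} = \frac{1}{\frac{1}{-558 - 438} + \frac{1}{-1134} \left(-3124\right)} = \frac{1}{\frac{1}{-996} - - \frac{1562}{567}} = \frac{1}{- \frac{1}{996} + \frac{1562}{567}} = \frac{1}{\frac{518395}{188244}} = \frac{188244}{518395}$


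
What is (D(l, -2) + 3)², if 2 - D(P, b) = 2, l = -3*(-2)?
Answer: 9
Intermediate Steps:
l = 6
D(P, b) = 0 (D(P, b) = 2 - 1*2 = 2 - 2 = 0)
(D(l, -2) + 3)² = (0 + 3)² = 3² = 9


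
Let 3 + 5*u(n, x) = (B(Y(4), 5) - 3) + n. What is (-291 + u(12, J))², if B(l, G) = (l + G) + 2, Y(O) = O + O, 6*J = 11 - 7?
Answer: 2056356/25 ≈ 82254.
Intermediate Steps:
J = ⅔ (J = (11 - 7)/6 = (⅙)*4 = ⅔ ≈ 0.66667)
Y(O) = 2*O
B(l, G) = 2 + G + l (B(l, G) = (G + l) + 2 = 2 + G + l)
u(n, x) = 9/5 + n/5 (u(n, x) = -⅗ + (((2 + 5 + 2*4) - 3) + n)/5 = -⅗ + (((2 + 5 + 8) - 3) + n)/5 = -⅗ + ((15 - 3) + n)/5 = -⅗ + (12 + n)/5 = -⅗ + (12/5 + n/5) = 9/5 + n/5)
(-291 + u(12, J))² = (-291 + (9/5 + (⅕)*12))² = (-291 + (9/5 + 12/5))² = (-291 + 21/5)² = (-1434/5)² = 2056356/25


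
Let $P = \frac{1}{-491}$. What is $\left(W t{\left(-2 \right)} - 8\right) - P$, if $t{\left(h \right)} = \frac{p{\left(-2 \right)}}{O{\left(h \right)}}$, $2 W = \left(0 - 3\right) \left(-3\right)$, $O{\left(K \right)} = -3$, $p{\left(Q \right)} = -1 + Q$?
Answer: $- \frac{3435}{982} \approx -3.498$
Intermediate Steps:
$W = \frac{9}{2}$ ($W = \frac{\left(0 - 3\right) \left(-3\right)}{2} = \frac{\left(-3\right) \left(-3\right)}{2} = \frac{1}{2} \cdot 9 = \frac{9}{2} \approx 4.5$)
$t{\left(h \right)} = 1$ ($t{\left(h \right)} = \frac{-1 - 2}{-3} = \left(-3\right) \left(- \frac{1}{3}\right) = 1$)
$P = - \frac{1}{491} \approx -0.0020367$
$\left(W t{\left(-2 \right)} - 8\right) - P = \left(\frac{9}{2} \cdot 1 - 8\right) - - \frac{1}{491} = \left(\frac{9}{2} - 8\right) + \frac{1}{491} = - \frac{7}{2} + \frac{1}{491} = - \frac{3435}{982}$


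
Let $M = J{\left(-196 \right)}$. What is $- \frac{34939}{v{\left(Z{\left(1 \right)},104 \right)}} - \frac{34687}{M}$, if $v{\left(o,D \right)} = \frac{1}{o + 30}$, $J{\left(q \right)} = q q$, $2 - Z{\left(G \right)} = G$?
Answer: $- \frac{41608750031}{38416} \approx -1.0831 \cdot 10^{6}$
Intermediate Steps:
$Z{\left(G \right)} = 2 - G$
$J{\left(q \right)} = q^{2}$
$M = 38416$ ($M = \left(-196\right)^{2} = 38416$)
$v{\left(o,D \right)} = \frac{1}{30 + o}$
$- \frac{34939}{v{\left(Z{\left(1 \right)},104 \right)}} - \frac{34687}{M} = - \frac{34939}{\frac{1}{30 + \left(2 - 1\right)}} - \frac{34687}{38416} = - \frac{34939}{\frac{1}{30 + 1}} - \frac{34687}{38416} = - \frac{34939}{\frac{1}{31}} - \frac{34687}{38416} = - 34939 \frac{1}{\frac{1}{31}} - \frac{34687}{38416} = \left(-34939\right) 31 - \frac{34687}{38416} = -1083109 - \frac{34687}{38416} = - \frac{41608750031}{38416}$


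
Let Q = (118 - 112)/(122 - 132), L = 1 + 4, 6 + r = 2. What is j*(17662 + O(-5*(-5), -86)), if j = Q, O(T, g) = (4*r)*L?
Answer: -52746/5 ≈ -10549.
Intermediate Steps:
r = -4 (r = -6 + 2 = -4)
L = 5
O(T, g) = -80 (O(T, g) = (4*(-4))*5 = -16*5 = -80)
Q = -3/5 (Q = 6/(-10) = 6*(-1/10) = -3/5 ≈ -0.60000)
j = -3/5 ≈ -0.60000
j*(17662 + O(-5*(-5), -86)) = -3*(17662 - 80)/5 = -3/5*17582 = -52746/5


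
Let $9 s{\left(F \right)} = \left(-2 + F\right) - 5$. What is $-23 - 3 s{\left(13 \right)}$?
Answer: $-25$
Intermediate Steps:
$s{\left(F \right)} = - \frac{7}{9} + \frac{F}{9}$ ($s{\left(F \right)} = \frac{\left(-2 + F\right) - 5}{9} = \frac{-7 + F}{9} = - \frac{7}{9} + \frac{F}{9}$)
$-23 - 3 s{\left(13 \right)} = -23 - 3 \left(- \frac{7}{9} + \frac{1}{9} \cdot 13\right) = -23 - 3 \left(- \frac{7}{9} + \frac{13}{9}\right) = -23 - 2 = -25$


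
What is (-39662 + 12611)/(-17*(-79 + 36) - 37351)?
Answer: 27051/36620 ≈ 0.73870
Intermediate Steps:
(-39662 + 12611)/(-17*(-79 + 36) - 37351) = -27051/(-17*(-43) - 37351) = -27051/(731 - 37351) = -27051/(-36620) = -27051*(-1/36620) = 27051/36620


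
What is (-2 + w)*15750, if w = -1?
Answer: -47250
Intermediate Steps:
(-2 + w)*15750 = (-2 - 1)*15750 = -3*15750 = -47250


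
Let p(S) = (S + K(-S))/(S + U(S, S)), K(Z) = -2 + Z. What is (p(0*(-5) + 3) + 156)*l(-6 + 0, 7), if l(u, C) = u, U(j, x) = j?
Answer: -934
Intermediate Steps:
p(S) = -1/S (p(S) = (S + (-2 - S))/(S + S) = -2*1/(2*S) = -1/S)
(p(0*(-5) + 3) + 156)*l(-6 + 0, 7) = (-1/(0*(-5) + 3) + 156)*(-6 + 0) = (-1/(0 + 3) + 156)*(-6) = (-1/3 + 156)*(-6) = (-1*⅓ + 156)*(-6) = (-⅓ + 156)*(-6) = (467/3)*(-6) = -934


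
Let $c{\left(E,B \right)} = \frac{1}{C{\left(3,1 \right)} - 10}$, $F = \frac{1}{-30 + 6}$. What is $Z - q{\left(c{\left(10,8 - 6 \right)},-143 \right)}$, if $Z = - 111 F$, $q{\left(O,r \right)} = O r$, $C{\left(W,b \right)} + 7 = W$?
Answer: $- \frac{313}{56} \approx -5.5893$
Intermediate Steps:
$C{\left(W,b \right)} = -7 + W$
$F = - \frac{1}{24}$ ($F = \frac{1}{-24} = - \frac{1}{24} \approx -0.041667$)
$c{\left(E,B \right)} = - \frac{1}{14}$ ($c{\left(E,B \right)} = \frac{1}{\left(-7 + 3\right) - 10} = \frac{1}{-4 - 10} = \frac{1}{-14} = - \frac{1}{14}$)
$Z = \frac{37}{8}$ ($Z = \left(-111\right) \left(- \frac{1}{24}\right) = \frac{37}{8} \approx 4.625$)
$Z - q{\left(c{\left(10,8 - 6 \right)},-143 \right)} = \frac{37}{8} - \left(- \frac{1}{14}\right) \left(-143\right) = \frac{37}{8} - \frac{143}{14} = - \frac{313}{56}$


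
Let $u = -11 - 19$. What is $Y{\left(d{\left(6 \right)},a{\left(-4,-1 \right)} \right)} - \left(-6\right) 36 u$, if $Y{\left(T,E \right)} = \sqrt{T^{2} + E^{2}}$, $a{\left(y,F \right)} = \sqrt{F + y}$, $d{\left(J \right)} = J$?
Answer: $-6480 + \sqrt{31} \approx -6474.4$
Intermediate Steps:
$u = -30$ ($u = -11 - 19 = -30$)
$Y{\left(T,E \right)} = \sqrt{E^{2} + T^{2}}$
$Y{\left(d{\left(6 \right)},a{\left(-4,-1 \right)} \right)} - \left(-6\right) 36 u = \sqrt{\left(\sqrt{-1 - 4}\right)^{2} + 6^{2}} - \left(-6\right) 36 \left(-30\right) = \sqrt{\left(\sqrt{-5}\right)^{2} + 36} - \left(-216\right) \left(-30\right) = \sqrt{\left(i \sqrt{5}\right)^{2} + 36} - 6480 = \sqrt{-5 + 36} - 6480 = \sqrt{31} - 6480 = -6480 + \sqrt{31}$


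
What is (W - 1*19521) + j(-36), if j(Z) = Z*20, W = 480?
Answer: -19761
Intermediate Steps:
j(Z) = 20*Z
(W - 1*19521) + j(-36) = (480 - 1*19521) + 20*(-36) = (480 - 19521) - 720 = -19041 - 720 = -19761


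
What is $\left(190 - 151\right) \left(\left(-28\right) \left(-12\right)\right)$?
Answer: $13104$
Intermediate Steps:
$\left(190 - 151\right) \left(\left(-28\right) \left(-12\right)\right) = 39 \cdot 336 = 13104$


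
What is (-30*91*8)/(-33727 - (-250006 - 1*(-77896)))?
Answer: -3120/19769 ≈ -0.15782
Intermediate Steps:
(-30*91*8)/(-33727 - (-250006 - 1*(-77896))) = (-2730*8)/(-33727 - (-250006 + 77896)) = -21840/(-33727 - 1*(-172110)) = -21840/(-33727 + 172110) = -21840/138383 = -21840*1/138383 = -3120/19769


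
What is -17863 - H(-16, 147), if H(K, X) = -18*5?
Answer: -17773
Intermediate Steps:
H(K, X) = -90
-17863 - H(-16, 147) = -17863 - 1*(-90) = -17863 + 90 = -17773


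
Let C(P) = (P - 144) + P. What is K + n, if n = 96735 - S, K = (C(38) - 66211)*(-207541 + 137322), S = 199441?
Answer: 4653942395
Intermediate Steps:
C(P) = -144 + 2*P (C(P) = (-144 + P) + P = -144 + 2*P)
K = 4654045101 (K = ((-144 + 2*38) - 66211)*(-207541 + 137322) = ((-144 + 76) - 66211)*(-70219) = (-68 - 66211)*(-70219) = -66279*(-70219) = 4654045101)
n = -102706 (n = 96735 - 1*199441 = 96735 - 199441 = -102706)
K + n = 4654045101 - 102706 = 4653942395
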